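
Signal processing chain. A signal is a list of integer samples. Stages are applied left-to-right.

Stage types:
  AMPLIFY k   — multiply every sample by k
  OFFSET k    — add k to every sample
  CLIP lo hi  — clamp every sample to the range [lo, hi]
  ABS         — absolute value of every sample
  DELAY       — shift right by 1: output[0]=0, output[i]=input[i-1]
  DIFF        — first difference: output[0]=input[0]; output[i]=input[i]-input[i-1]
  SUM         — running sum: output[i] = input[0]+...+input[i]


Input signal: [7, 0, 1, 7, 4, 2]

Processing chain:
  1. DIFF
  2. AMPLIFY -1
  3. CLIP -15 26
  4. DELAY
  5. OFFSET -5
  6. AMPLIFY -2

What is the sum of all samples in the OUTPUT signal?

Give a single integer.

Input: [7, 0, 1, 7, 4, 2]
Stage 1 (DIFF): s[0]=7, 0-7=-7, 1-0=1, 7-1=6, 4-7=-3, 2-4=-2 -> [7, -7, 1, 6, -3, -2]
Stage 2 (AMPLIFY -1): 7*-1=-7, -7*-1=7, 1*-1=-1, 6*-1=-6, -3*-1=3, -2*-1=2 -> [-7, 7, -1, -6, 3, 2]
Stage 3 (CLIP -15 26): clip(-7,-15,26)=-7, clip(7,-15,26)=7, clip(-1,-15,26)=-1, clip(-6,-15,26)=-6, clip(3,-15,26)=3, clip(2,-15,26)=2 -> [-7, 7, -1, -6, 3, 2]
Stage 4 (DELAY): [0, -7, 7, -1, -6, 3] = [0, -7, 7, -1, -6, 3] -> [0, -7, 7, -1, -6, 3]
Stage 5 (OFFSET -5): 0+-5=-5, -7+-5=-12, 7+-5=2, -1+-5=-6, -6+-5=-11, 3+-5=-2 -> [-5, -12, 2, -6, -11, -2]
Stage 6 (AMPLIFY -2): -5*-2=10, -12*-2=24, 2*-2=-4, -6*-2=12, -11*-2=22, -2*-2=4 -> [10, 24, -4, 12, 22, 4]
Output sum: 68

Answer: 68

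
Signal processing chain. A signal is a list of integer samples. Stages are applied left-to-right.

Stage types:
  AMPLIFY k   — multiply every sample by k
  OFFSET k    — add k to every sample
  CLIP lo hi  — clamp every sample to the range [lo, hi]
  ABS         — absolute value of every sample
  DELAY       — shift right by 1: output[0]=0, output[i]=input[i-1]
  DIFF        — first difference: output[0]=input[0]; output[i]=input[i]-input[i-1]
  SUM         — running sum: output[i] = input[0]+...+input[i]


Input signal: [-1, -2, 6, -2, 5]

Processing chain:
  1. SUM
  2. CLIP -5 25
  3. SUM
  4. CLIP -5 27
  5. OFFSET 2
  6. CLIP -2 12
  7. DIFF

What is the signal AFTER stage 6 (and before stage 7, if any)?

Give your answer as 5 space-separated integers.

Answer: 1 -2 1 2 8

Derivation:
Input: [-1, -2, 6, -2, 5]
Stage 1 (SUM): sum[0..0]=-1, sum[0..1]=-3, sum[0..2]=3, sum[0..3]=1, sum[0..4]=6 -> [-1, -3, 3, 1, 6]
Stage 2 (CLIP -5 25): clip(-1,-5,25)=-1, clip(-3,-5,25)=-3, clip(3,-5,25)=3, clip(1,-5,25)=1, clip(6,-5,25)=6 -> [-1, -3, 3, 1, 6]
Stage 3 (SUM): sum[0..0]=-1, sum[0..1]=-4, sum[0..2]=-1, sum[0..3]=0, sum[0..4]=6 -> [-1, -4, -1, 0, 6]
Stage 4 (CLIP -5 27): clip(-1,-5,27)=-1, clip(-4,-5,27)=-4, clip(-1,-5,27)=-1, clip(0,-5,27)=0, clip(6,-5,27)=6 -> [-1, -4, -1, 0, 6]
Stage 5 (OFFSET 2): -1+2=1, -4+2=-2, -1+2=1, 0+2=2, 6+2=8 -> [1, -2, 1, 2, 8]
Stage 6 (CLIP -2 12): clip(1,-2,12)=1, clip(-2,-2,12)=-2, clip(1,-2,12)=1, clip(2,-2,12)=2, clip(8,-2,12)=8 -> [1, -2, 1, 2, 8]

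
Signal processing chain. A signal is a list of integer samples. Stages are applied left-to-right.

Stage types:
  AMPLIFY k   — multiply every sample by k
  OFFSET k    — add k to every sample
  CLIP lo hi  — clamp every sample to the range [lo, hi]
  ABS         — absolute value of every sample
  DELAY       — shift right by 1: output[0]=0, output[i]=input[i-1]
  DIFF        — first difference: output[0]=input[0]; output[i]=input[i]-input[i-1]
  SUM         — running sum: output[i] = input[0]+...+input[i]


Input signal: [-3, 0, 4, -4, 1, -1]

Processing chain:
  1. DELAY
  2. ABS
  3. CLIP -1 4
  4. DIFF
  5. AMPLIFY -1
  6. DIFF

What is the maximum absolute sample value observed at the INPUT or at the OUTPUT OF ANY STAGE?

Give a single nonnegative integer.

Input: [-3, 0, 4, -4, 1, -1] (max |s|=4)
Stage 1 (DELAY): [0, -3, 0, 4, -4, 1] = [0, -3, 0, 4, -4, 1] -> [0, -3, 0, 4, -4, 1] (max |s|=4)
Stage 2 (ABS): |0|=0, |-3|=3, |0|=0, |4|=4, |-4|=4, |1|=1 -> [0, 3, 0, 4, 4, 1] (max |s|=4)
Stage 3 (CLIP -1 4): clip(0,-1,4)=0, clip(3,-1,4)=3, clip(0,-1,4)=0, clip(4,-1,4)=4, clip(4,-1,4)=4, clip(1,-1,4)=1 -> [0, 3, 0, 4, 4, 1] (max |s|=4)
Stage 4 (DIFF): s[0]=0, 3-0=3, 0-3=-3, 4-0=4, 4-4=0, 1-4=-3 -> [0, 3, -3, 4, 0, -3] (max |s|=4)
Stage 5 (AMPLIFY -1): 0*-1=0, 3*-1=-3, -3*-1=3, 4*-1=-4, 0*-1=0, -3*-1=3 -> [0, -3, 3, -4, 0, 3] (max |s|=4)
Stage 6 (DIFF): s[0]=0, -3-0=-3, 3--3=6, -4-3=-7, 0--4=4, 3-0=3 -> [0, -3, 6, -7, 4, 3] (max |s|=7)
Overall max amplitude: 7

Answer: 7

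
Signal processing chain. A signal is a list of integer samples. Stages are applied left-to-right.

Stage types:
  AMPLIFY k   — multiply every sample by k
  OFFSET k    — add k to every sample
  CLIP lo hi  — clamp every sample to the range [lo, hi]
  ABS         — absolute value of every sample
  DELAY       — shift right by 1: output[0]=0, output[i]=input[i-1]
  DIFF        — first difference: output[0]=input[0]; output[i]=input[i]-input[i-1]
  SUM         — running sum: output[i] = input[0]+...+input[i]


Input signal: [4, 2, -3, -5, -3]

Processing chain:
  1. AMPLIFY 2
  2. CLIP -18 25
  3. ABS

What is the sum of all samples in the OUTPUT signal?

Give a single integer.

Answer: 34

Derivation:
Input: [4, 2, -3, -5, -3]
Stage 1 (AMPLIFY 2): 4*2=8, 2*2=4, -3*2=-6, -5*2=-10, -3*2=-6 -> [8, 4, -6, -10, -6]
Stage 2 (CLIP -18 25): clip(8,-18,25)=8, clip(4,-18,25)=4, clip(-6,-18,25)=-6, clip(-10,-18,25)=-10, clip(-6,-18,25)=-6 -> [8, 4, -6, -10, -6]
Stage 3 (ABS): |8|=8, |4|=4, |-6|=6, |-10|=10, |-6|=6 -> [8, 4, 6, 10, 6]
Output sum: 34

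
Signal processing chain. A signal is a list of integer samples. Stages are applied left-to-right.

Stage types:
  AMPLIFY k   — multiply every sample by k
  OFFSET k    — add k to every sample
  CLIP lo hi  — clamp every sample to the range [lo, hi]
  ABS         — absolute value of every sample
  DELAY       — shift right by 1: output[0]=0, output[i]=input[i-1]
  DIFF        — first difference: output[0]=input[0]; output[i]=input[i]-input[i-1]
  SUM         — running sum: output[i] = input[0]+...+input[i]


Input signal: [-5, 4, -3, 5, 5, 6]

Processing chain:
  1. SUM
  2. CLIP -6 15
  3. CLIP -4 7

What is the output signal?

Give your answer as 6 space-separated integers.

Input: [-5, 4, -3, 5, 5, 6]
Stage 1 (SUM): sum[0..0]=-5, sum[0..1]=-1, sum[0..2]=-4, sum[0..3]=1, sum[0..4]=6, sum[0..5]=12 -> [-5, -1, -4, 1, 6, 12]
Stage 2 (CLIP -6 15): clip(-5,-6,15)=-5, clip(-1,-6,15)=-1, clip(-4,-6,15)=-4, clip(1,-6,15)=1, clip(6,-6,15)=6, clip(12,-6,15)=12 -> [-5, -1, -4, 1, 6, 12]
Stage 3 (CLIP -4 7): clip(-5,-4,7)=-4, clip(-1,-4,7)=-1, clip(-4,-4,7)=-4, clip(1,-4,7)=1, clip(6,-4,7)=6, clip(12,-4,7)=7 -> [-4, -1, -4, 1, 6, 7]

Answer: -4 -1 -4 1 6 7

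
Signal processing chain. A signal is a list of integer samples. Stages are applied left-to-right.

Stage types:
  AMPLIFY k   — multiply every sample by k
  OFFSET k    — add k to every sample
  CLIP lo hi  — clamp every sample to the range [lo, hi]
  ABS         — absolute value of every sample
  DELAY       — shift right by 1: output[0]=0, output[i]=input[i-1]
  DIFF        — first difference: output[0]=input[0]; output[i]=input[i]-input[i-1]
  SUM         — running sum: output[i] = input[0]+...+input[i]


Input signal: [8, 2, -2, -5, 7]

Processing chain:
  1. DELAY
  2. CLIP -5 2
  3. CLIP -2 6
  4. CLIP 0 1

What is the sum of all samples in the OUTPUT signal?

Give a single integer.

Input: [8, 2, -2, -5, 7]
Stage 1 (DELAY): [0, 8, 2, -2, -5] = [0, 8, 2, -2, -5] -> [0, 8, 2, -2, -5]
Stage 2 (CLIP -5 2): clip(0,-5,2)=0, clip(8,-5,2)=2, clip(2,-5,2)=2, clip(-2,-5,2)=-2, clip(-5,-5,2)=-5 -> [0, 2, 2, -2, -5]
Stage 3 (CLIP -2 6): clip(0,-2,6)=0, clip(2,-2,6)=2, clip(2,-2,6)=2, clip(-2,-2,6)=-2, clip(-5,-2,6)=-2 -> [0, 2, 2, -2, -2]
Stage 4 (CLIP 0 1): clip(0,0,1)=0, clip(2,0,1)=1, clip(2,0,1)=1, clip(-2,0,1)=0, clip(-2,0,1)=0 -> [0, 1, 1, 0, 0]
Output sum: 2

Answer: 2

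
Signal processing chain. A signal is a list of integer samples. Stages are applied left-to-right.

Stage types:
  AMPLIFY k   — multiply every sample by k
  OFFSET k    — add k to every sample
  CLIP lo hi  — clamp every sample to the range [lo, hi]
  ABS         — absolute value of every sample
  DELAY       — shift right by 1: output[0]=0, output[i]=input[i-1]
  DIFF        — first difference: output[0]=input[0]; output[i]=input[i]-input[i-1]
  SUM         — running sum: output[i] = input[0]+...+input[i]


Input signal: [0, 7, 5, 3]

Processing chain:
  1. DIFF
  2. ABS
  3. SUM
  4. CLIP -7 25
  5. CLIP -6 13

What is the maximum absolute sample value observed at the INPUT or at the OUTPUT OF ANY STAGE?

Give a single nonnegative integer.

Answer: 11

Derivation:
Input: [0, 7, 5, 3] (max |s|=7)
Stage 1 (DIFF): s[0]=0, 7-0=7, 5-7=-2, 3-5=-2 -> [0, 7, -2, -2] (max |s|=7)
Stage 2 (ABS): |0|=0, |7|=7, |-2|=2, |-2|=2 -> [0, 7, 2, 2] (max |s|=7)
Stage 3 (SUM): sum[0..0]=0, sum[0..1]=7, sum[0..2]=9, sum[0..3]=11 -> [0, 7, 9, 11] (max |s|=11)
Stage 4 (CLIP -7 25): clip(0,-7,25)=0, clip(7,-7,25)=7, clip(9,-7,25)=9, clip(11,-7,25)=11 -> [0, 7, 9, 11] (max |s|=11)
Stage 5 (CLIP -6 13): clip(0,-6,13)=0, clip(7,-6,13)=7, clip(9,-6,13)=9, clip(11,-6,13)=11 -> [0, 7, 9, 11] (max |s|=11)
Overall max amplitude: 11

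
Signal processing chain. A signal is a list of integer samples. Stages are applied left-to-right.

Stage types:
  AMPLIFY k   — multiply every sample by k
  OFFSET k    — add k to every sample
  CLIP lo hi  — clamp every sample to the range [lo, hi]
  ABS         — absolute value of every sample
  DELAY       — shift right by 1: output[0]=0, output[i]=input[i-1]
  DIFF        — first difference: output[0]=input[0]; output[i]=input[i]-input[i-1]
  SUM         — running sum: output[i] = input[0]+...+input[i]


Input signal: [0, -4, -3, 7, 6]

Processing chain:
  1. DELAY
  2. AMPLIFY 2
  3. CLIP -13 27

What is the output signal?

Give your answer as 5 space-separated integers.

Answer: 0 0 -8 -6 14

Derivation:
Input: [0, -4, -3, 7, 6]
Stage 1 (DELAY): [0, 0, -4, -3, 7] = [0, 0, -4, -3, 7] -> [0, 0, -4, -3, 7]
Stage 2 (AMPLIFY 2): 0*2=0, 0*2=0, -4*2=-8, -3*2=-6, 7*2=14 -> [0, 0, -8, -6, 14]
Stage 3 (CLIP -13 27): clip(0,-13,27)=0, clip(0,-13,27)=0, clip(-8,-13,27)=-8, clip(-6,-13,27)=-6, clip(14,-13,27)=14 -> [0, 0, -8, -6, 14]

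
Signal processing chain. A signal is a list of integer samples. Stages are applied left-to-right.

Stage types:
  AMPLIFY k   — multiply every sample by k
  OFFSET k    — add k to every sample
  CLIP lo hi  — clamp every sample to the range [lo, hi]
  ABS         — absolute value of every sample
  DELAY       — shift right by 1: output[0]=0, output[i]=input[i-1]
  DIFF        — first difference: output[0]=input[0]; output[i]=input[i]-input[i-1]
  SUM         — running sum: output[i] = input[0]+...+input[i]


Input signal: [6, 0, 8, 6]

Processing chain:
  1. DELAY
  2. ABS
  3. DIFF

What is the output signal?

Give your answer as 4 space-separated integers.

Input: [6, 0, 8, 6]
Stage 1 (DELAY): [0, 6, 0, 8] = [0, 6, 0, 8] -> [0, 6, 0, 8]
Stage 2 (ABS): |0|=0, |6|=6, |0|=0, |8|=8 -> [0, 6, 0, 8]
Stage 3 (DIFF): s[0]=0, 6-0=6, 0-6=-6, 8-0=8 -> [0, 6, -6, 8]

Answer: 0 6 -6 8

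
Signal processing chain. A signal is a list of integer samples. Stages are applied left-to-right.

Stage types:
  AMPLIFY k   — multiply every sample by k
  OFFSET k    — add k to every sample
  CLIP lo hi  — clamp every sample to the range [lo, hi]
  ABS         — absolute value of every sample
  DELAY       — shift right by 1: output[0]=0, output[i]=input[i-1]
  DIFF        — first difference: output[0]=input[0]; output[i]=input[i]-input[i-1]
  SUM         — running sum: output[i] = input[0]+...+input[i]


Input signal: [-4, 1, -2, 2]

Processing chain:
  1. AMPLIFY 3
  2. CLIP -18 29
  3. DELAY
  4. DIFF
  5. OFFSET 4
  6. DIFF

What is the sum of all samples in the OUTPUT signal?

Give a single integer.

Answer: -5

Derivation:
Input: [-4, 1, -2, 2]
Stage 1 (AMPLIFY 3): -4*3=-12, 1*3=3, -2*3=-6, 2*3=6 -> [-12, 3, -6, 6]
Stage 2 (CLIP -18 29): clip(-12,-18,29)=-12, clip(3,-18,29)=3, clip(-6,-18,29)=-6, clip(6,-18,29)=6 -> [-12, 3, -6, 6]
Stage 3 (DELAY): [0, -12, 3, -6] = [0, -12, 3, -6] -> [0, -12, 3, -6]
Stage 4 (DIFF): s[0]=0, -12-0=-12, 3--12=15, -6-3=-9 -> [0, -12, 15, -9]
Stage 5 (OFFSET 4): 0+4=4, -12+4=-8, 15+4=19, -9+4=-5 -> [4, -8, 19, -5]
Stage 6 (DIFF): s[0]=4, -8-4=-12, 19--8=27, -5-19=-24 -> [4, -12, 27, -24]
Output sum: -5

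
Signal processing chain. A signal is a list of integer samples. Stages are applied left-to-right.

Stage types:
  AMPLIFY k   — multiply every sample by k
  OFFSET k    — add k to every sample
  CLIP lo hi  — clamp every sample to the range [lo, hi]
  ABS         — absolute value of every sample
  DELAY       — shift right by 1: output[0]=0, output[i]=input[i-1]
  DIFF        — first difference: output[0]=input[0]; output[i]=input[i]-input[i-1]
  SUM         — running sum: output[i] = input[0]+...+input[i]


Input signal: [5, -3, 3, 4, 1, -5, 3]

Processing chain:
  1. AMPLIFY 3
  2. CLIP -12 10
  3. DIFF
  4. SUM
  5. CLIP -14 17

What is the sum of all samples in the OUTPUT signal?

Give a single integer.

Answer: 20

Derivation:
Input: [5, -3, 3, 4, 1, -5, 3]
Stage 1 (AMPLIFY 3): 5*3=15, -3*3=-9, 3*3=9, 4*3=12, 1*3=3, -5*3=-15, 3*3=9 -> [15, -9, 9, 12, 3, -15, 9]
Stage 2 (CLIP -12 10): clip(15,-12,10)=10, clip(-9,-12,10)=-9, clip(9,-12,10)=9, clip(12,-12,10)=10, clip(3,-12,10)=3, clip(-15,-12,10)=-12, clip(9,-12,10)=9 -> [10, -9, 9, 10, 3, -12, 9]
Stage 3 (DIFF): s[0]=10, -9-10=-19, 9--9=18, 10-9=1, 3-10=-7, -12-3=-15, 9--12=21 -> [10, -19, 18, 1, -7, -15, 21]
Stage 4 (SUM): sum[0..0]=10, sum[0..1]=-9, sum[0..2]=9, sum[0..3]=10, sum[0..4]=3, sum[0..5]=-12, sum[0..6]=9 -> [10, -9, 9, 10, 3, -12, 9]
Stage 5 (CLIP -14 17): clip(10,-14,17)=10, clip(-9,-14,17)=-9, clip(9,-14,17)=9, clip(10,-14,17)=10, clip(3,-14,17)=3, clip(-12,-14,17)=-12, clip(9,-14,17)=9 -> [10, -9, 9, 10, 3, -12, 9]
Output sum: 20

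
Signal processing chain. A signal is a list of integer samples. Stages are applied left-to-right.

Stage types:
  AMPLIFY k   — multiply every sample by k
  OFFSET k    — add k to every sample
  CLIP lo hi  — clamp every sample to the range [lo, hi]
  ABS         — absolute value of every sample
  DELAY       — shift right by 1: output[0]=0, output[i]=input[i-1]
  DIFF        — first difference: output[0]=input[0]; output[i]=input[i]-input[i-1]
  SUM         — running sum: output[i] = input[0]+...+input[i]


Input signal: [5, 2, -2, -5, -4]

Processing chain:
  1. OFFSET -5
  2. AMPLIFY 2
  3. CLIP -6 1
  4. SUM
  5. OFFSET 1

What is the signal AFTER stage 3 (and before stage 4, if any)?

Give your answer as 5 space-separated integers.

Input: [5, 2, -2, -5, -4]
Stage 1 (OFFSET -5): 5+-5=0, 2+-5=-3, -2+-5=-7, -5+-5=-10, -4+-5=-9 -> [0, -3, -7, -10, -9]
Stage 2 (AMPLIFY 2): 0*2=0, -3*2=-6, -7*2=-14, -10*2=-20, -9*2=-18 -> [0, -6, -14, -20, -18]
Stage 3 (CLIP -6 1): clip(0,-6,1)=0, clip(-6,-6,1)=-6, clip(-14,-6,1)=-6, clip(-20,-6,1)=-6, clip(-18,-6,1)=-6 -> [0, -6, -6, -6, -6]

Answer: 0 -6 -6 -6 -6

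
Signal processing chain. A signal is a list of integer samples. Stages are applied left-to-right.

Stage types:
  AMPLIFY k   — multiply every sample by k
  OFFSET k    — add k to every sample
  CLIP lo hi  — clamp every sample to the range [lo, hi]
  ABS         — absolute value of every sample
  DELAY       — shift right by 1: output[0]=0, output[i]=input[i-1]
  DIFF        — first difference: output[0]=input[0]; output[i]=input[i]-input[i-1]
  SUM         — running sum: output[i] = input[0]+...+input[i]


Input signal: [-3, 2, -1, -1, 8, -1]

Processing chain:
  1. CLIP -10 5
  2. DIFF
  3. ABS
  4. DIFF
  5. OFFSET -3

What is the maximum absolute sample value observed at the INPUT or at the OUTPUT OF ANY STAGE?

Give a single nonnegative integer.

Answer: 8

Derivation:
Input: [-3, 2, -1, -1, 8, -1] (max |s|=8)
Stage 1 (CLIP -10 5): clip(-3,-10,5)=-3, clip(2,-10,5)=2, clip(-1,-10,5)=-1, clip(-1,-10,5)=-1, clip(8,-10,5)=5, clip(-1,-10,5)=-1 -> [-3, 2, -1, -1, 5, -1] (max |s|=5)
Stage 2 (DIFF): s[0]=-3, 2--3=5, -1-2=-3, -1--1=0, 5--1=6, -1-5=-6 -> [-3, 5, -3, 0, 6, -6] (max |s|=6)
Stage 3 (ABS): |-3|=3, |5|=5, |-3|=3, |0|=0, |6|=6, |-6|=6 -> [3, 5, 3, 0, 6, 6] (max |s|=6)
Stage 4 (DIFF): s[0]=3, 5-3=2, 3-5=-2, 0-3=-3, 6-0=6, 6-6=0 -> [3, 2, -2, -3, 6, 0] (max |s|=6)
Stage 5 (OFFSET -3): 3+-3=0, 2+-3=-1, -2+-3=-5, -3+-3=-6, 6+-3=3, 0+-3=-3 -> [0, -1, -5, -6, 3, -3] (max |s|=6)
Overall max amplitude: 8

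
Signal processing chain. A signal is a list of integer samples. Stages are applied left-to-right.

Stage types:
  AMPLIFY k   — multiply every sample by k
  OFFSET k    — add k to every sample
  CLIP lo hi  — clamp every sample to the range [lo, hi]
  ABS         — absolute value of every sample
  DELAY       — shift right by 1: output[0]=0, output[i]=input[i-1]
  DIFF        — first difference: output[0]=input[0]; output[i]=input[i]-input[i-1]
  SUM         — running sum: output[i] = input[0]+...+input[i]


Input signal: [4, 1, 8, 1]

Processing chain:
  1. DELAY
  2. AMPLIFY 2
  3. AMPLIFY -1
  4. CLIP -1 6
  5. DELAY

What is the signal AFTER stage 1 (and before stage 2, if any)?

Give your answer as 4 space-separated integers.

Input: [4, 1, 8, 1]
Stage 1 (DELAY): [0, 4, 1, 8] = [0, 4, 1, 8] -> [0, 4, 1, 8]

Answer: 0 4 1 8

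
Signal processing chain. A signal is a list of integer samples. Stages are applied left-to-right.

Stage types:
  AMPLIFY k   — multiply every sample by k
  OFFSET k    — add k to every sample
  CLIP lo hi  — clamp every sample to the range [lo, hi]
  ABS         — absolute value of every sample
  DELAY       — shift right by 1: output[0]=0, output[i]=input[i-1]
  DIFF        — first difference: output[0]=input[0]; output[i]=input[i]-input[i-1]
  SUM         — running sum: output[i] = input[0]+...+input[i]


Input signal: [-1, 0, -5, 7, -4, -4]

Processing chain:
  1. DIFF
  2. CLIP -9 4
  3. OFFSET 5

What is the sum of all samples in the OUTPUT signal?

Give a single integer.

Answer: 20

Derivation:
Input: [-1, 0, -5, 7, -4, -4]
Stage 1 (DIFF): s[0]=-1, 0--1=1, -5-0=-5, 7--5=12, -4-7=-11, -4--4=0 -> [-1, 1, -5, 12, -11, 0]
Stage 2 (CLIP -9 4): clip(-1,-9,4)=-1, clip(1,-9,4)=1, clip(-5,-9,4)=-5, clip(12,-9,4)=4, clip(-11,-9,4)=-9, clip(0,-9,4)=0 -> [-1, 1, -5, 4, -9, 0]
Stage 3 (OFFSET 5): -1+5=4, 1+5=6, -5+5=0, 4+5=9, -9+5=-4, 0+5=5 -> [4, 6, 0, 9, -4, 5]
Output sum: 20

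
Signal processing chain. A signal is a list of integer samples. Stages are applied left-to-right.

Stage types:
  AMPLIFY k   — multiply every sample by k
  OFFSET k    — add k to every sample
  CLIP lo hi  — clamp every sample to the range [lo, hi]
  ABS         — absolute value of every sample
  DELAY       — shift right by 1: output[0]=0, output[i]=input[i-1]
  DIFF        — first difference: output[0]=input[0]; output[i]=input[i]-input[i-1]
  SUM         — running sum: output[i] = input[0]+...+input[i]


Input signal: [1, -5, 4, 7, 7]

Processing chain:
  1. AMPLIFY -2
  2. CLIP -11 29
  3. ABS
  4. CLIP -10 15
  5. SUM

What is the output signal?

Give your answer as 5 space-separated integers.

Input: [1, -5, 4, 7, 7]
Stage 1 (AMPLIFY -2): 1*-2=-2, -5*-2=10, 4*-2=-8, 7*-2=-14, 7*-2=-14 -> [-2, 10, -8, -14, -14]
Stage 2 (CLIP -11 29): clip(-2,-11,29)=-2, clip(10,-11,29)=10, clip(-8,-11,29)=-8, clip(-14,-11,29)=-11, clip(-14,-11,29)=-11 -> [-2, 10, -8, -11, -11]
Stage 3 (ABS): |-2|=2, |10|=10, |-8|=8, |-11|=11, |-11|=11 -> [2, 10, 8, 11, 11]
Stage 4 (CLIP -10 15): clip(2,-10,15)=2, clip(10,-10,15)=10, clip(8,-10,15)=8, clip(11,-10,15)=11, clip(11,-10,15)=11 -> [2, 10, 8, 11, 11]
Stage 5 (SUM): sum[0..0]=2, sum[0..1]=12, sum[0..2]=20, sum[0..3]=31, sum[0..4]=42 -> [2, 12, 20, 31, 42]

Answer: 2 12 20 31 42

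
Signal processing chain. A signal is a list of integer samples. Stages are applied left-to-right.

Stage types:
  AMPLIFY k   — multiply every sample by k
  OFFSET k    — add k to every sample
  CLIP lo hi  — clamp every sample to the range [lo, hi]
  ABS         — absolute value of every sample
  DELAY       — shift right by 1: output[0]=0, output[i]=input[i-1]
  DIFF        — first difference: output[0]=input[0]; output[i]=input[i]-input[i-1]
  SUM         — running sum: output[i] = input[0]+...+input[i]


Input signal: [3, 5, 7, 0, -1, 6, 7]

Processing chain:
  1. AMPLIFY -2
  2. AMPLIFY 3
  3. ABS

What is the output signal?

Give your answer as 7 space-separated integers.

Answer: 18 30 42 0 6 36 42

Derivation:
Input: [3, 5, 7, 0, -1, 6, 7]
Stage 1 (AMPLIFY -2): 3*-2=-6, 5*-2=-10, 7*-2=-14, 0*-2=0, -1*-2=2, 6*-2=-12, 7*-2=-14 -> [-6, -10, -14, 0, 2, -12, -14]
Stage 2 (AMPLIFY 3): -6*3=-18, -10*3=-30, -14*3=-42, 0*3=0, 2*3=6, -12*3=-36, -14*3=-42 -> [-18, -30, -42, 0, 6, -36, -42]
Stage 3 (ABS): |-18|=18, |-30|=30, |-42|=42, |0|=0, |6|=6, |-36|=36, |-42|=42 -> [18, 30, 42, 0, 6, 36, 42]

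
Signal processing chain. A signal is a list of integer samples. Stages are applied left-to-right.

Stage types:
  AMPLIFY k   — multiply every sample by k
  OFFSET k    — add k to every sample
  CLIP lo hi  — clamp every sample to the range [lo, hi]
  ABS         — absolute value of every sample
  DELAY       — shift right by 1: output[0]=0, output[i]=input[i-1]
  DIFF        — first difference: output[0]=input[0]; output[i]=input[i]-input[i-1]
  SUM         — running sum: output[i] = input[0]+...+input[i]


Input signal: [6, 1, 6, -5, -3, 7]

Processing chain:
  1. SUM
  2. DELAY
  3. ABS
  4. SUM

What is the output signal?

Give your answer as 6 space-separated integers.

Answer: 0 6 13 26 34 39

Derivation:
Input: [6, 1, 6, -5, -3, 7]
Stage 1 (SUM): sum[0..0]=6, sum[0..1]=7, sum[0..2]=13, sum[0..3]=8, sum[0..4]=5, sum[0..5]=12 -> [6, 7, 13, 8, 5, 12]
Stage 2 (DELAY): [0, 6, 7, 13, 8, 5] = [0, 6, 7, 13, 8, 5] -> [0, 6, 7, 13, 8, 5]
Stage 3 (ABS): |0|=0, |6|=6, |7|=7, |13|=13, |8|=8, |5|=5 -> [0, 6, 7, 13, 8, 5]
Stage 4 (SUM): sum[0..0]=0, sum[0..1]=6, sum[0..2]=13, sum[0..3]=26, sum[0..4]=34, sum[0..5]=39 -> [0, 6, 13, 26, 34, 39]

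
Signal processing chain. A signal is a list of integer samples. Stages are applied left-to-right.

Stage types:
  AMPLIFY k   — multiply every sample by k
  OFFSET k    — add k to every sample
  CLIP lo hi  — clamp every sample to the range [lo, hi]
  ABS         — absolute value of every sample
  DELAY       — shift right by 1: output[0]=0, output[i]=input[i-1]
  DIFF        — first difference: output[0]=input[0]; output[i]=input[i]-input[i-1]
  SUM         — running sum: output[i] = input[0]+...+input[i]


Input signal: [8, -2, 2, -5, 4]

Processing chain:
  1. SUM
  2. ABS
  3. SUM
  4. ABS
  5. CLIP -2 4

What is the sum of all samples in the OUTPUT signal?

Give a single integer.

Input: [8, -2, 2, -5, 4]
Stage 1 (SUM): sum[0..0]=8, sum[0..1]=6, sum[0..2]=8, sum[0..3]=3, sum[0..4]=7 -> [8, 6, 8, 3, 7]
Stage 2 (ABS): |8|=8, |6|=6, |8|=8, |3|=3, |7|=7 -> [8, 6, 8, 3, 7]
Stage 3 (SUM): sum[0..0]=8, sum[0..1]=14, sum[0..2]=22, sum[0..3]=25, sum[0..4]=32 -> [8, 14, 22, 25, 32]
Stage 4 (ABS): |8|=8, |14|=14, |22|=22, |25|=25, |32|=32 -> [8, 14, 22, 25, 32]
Stage 5 (CLIP -2 4): clip(8,-2,4)=4, clip(14,-2,4)=4, clip(22,-2,4)=4, clip(25,-2,4)=4, clip(32,-2,4)=4 -> [4, 4, 4, 4, 4]
Output sum: 20

Answer: 20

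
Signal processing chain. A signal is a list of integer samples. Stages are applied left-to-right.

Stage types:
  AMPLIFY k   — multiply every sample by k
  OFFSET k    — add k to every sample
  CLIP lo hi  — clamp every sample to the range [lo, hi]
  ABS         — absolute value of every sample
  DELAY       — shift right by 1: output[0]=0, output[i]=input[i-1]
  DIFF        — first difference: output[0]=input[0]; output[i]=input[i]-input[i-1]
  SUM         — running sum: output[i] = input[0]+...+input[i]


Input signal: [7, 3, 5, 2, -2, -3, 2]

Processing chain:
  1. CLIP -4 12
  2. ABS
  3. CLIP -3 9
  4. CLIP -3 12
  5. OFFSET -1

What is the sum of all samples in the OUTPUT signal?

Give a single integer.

Answer: 17

Derivation:
Input: [7, 3, 5, 2, -2, -3, 2]
Stage 1 (CLIP -4 12): clip(7,-4,12)=7, clip(3,-4,12)=3, clip(5,-4,12)=5, clip(2,-4,12)=2, clip(-2,-4,12)=-2, clip(-3,-4,12)=-3, clip(2,-4,12)=2 -> [7, 3, 5, 2, -2, -3, 2]
Stage 2 (ABS): |7|=7, |3|=3, |5|=5, |2|=2, |-2|=2, |-3|=3, |2|=2 -> [7, 3, 5, 2, 2, 3, 2]
Stage 3 (CLIP -3 9): clip(7,-3,9)=7, clip(3,-3,9)=3, clip(5,-3,9)=5, clip(2,-3,9)=2, clip(2,-3,9)=2, clip(3,-3,9)=3, clip(2,-3,9)=2 -> [7, 3, 5, 2, 2, 3, 2]
Stage 4 (CLIP -3 12): clip(7,-3,12)=7, clip(3,-3,12)=3, clip(5,-3,12)=5, clip(2,-3,12)=2, clip(2,-3,12)=2, clip(3,-3,12)=3, clip(2,-3,12)=2 -> [7, 3, 5, 2, 2, 3, 2]
Stage 5 (OFFSET -1): 7+-1=6, 3+-1=2, 5+-1=4, 2+-1=1, 2+-1=1, 3+-1=2, 2+-1=1 -> [6, 2, 4, 1, 1, 2, 1]
Output sum: 17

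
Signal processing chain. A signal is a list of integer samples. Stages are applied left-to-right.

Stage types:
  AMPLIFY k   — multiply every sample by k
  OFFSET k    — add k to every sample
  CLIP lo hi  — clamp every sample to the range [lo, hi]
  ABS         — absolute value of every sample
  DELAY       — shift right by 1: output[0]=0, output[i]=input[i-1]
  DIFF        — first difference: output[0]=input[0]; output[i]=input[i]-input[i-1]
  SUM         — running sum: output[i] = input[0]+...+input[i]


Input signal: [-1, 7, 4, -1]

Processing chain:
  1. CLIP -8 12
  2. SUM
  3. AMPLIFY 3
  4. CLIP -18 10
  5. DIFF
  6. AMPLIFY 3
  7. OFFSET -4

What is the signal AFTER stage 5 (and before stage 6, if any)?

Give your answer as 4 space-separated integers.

Input: [-1, 7, 4, -1]
Stage 1 (CLIP -8 12): clip(-1,-8,12)=-1, clip(7,-8,12)=7, clip(4,-8,12)=4, clip(-1,-8,12)=-1 -> [-1, 7, 4, -1]
Stage 2 (SUM): sum[0..0]=-1, sum[0..1]=6, sum[0..2]=10, sum[0..3]=9 -> [-1, 6, 10, 9]
Stage 3 (AMPLIFY 3): -1*3=-3, 6*3=18, 10*3=30, 9*3=27 -> [-3, 18, 30, 27]
Stage 4 (CLIP -18 10): clip(-3,-18,10)=-3, clip(18,-18,10)=10, clip(30,-18,10)=10, clip(27,-18,10)=10 -> [-3, 10, 10, 10]
Stage 5 (DIFF): s[0]=-3, 10--3=13, 10-10=0, 10-10=0 -> [-3, 13, 0, 0]

Answer: -3 13 0 0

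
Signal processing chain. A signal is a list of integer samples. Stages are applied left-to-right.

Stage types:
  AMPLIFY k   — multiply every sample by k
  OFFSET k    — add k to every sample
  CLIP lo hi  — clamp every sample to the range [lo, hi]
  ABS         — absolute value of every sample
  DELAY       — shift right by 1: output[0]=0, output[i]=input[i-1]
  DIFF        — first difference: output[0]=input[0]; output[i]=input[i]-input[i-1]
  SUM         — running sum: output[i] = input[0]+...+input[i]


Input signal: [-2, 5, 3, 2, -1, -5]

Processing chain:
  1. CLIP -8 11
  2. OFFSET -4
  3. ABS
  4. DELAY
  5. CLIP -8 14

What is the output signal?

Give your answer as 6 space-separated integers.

Answer: 0 6 1 1 2 5

Derivation:
Input: [-2, 5, 3, 2, -1, -5]
Stage 1 (CLIP -8 11): clip(-2,-8,11)=-2, clip(5,-8,11)=5, clip(3,-8,11)=3, clip(2,-8,11)=2, clip(-1,-8,11)=-1, clip(-5,-8,11)=-5 -> [-2, 5, 3, 2, -1, -5]
Stage 2 (OFFSET -4): -2+-4=-6, 5+-4=1, 3+-4=-1, 2+-4=-2, -1+-4=-5, -5+-4=-9 -> [-6, 1, -1, -2, -5, -9]
Stage 3 (ABS): |-6|=6, |1|=1, |-1|=1, |-2|=2, |-5|=5, |-9|=9 -> [6, 1, 1, 2, 5, 9]
Stage 4 (DELAY): [0, 6, 1, 1, 2, 5] = [0, 6, 1, 1, 2, 5] -> [0, 6, 1, 1, 2, 5]
Stage 5 (CLIP -8 14): clip(0,-8,14)=0, clip(6,-8,14)=6, clip(1,-8,14)=1, clip(1,-8,14)=1, clip(2,-8,14)=2, clip(5,-8,14)=5 -> [0, 6, 1, 1, 2, 5]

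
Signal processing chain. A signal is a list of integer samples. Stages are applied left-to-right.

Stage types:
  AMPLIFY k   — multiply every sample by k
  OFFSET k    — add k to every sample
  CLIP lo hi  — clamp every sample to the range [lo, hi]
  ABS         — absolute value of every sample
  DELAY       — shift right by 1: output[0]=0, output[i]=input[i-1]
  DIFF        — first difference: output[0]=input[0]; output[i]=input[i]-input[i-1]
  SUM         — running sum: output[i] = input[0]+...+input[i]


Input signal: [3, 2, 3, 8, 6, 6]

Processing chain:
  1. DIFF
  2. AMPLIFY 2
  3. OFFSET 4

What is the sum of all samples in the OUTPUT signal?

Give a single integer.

Answer: 36

Derivation:
Input: [3, 2, 3, 8, 6, 6]
Stage 1 (DIFF): s[0]=3, 2-3=-1, 3-2=1, 8-3=5, 6-8=-2, 6-6=0 -> [3, -1, 1, 5, -2, 0]
Stage 2 (AMPLIFY 2): 3*2=6, -1*2=-2, 1*2=2, 5*2=10, -2*2=-4, 0*2=0 -> [6, -2, 2, 10, -4, 0]
Stage 3 (OFFSET 4): 6+4=10, -2+4=2, 2+4=6, 10+4=14, -4+4=0, 0+4=4 -> [10, 2, 6, 14, 0, 4]
Output sum: 36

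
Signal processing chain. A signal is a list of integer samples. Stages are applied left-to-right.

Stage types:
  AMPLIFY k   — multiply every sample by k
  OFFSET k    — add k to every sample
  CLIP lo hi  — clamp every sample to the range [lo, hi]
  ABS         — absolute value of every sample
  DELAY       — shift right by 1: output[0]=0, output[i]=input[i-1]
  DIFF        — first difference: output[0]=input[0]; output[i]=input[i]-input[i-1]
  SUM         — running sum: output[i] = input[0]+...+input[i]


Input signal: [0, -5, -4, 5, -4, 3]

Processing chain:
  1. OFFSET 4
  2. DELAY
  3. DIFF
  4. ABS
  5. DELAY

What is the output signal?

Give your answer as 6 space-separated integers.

Input: [0, -5, -4, 5, -4, 3]
Stage 1 (OFFSET 4): 0+4=4, -5+4=-1, -4+4=0, 5+4=9, -4+4=0, 3+4=7 -> [4, -1, 0, 9, 0, 7]
Stage 2 (DELAY): [0, 4, -1, 0, 9, 0] = [0, 4, -1, 0, 9, 0] -> [0, 4, -1, 0, 9, 0]
Stage 3 (DIFF): s[0]=0, 4-0=4, -1-4=-5, 0--1=1, 9-0=9, 0-9=-9 -> [0, 4, -5, 1, 9, -9]
Stage 4 (ABS): |0|=0, |4|=4, |-5|=5, |1|=1, |9|=9, |-9|=9 -> [0, 4, 5, 1, 9, 9]
Stage 5 (DELAY): [0, 0, 4, 5, 1, 9] = [0, 0, 4, 5, 1, 9] -> [0, 0, 4, 5, 1, 9]

Answer: 0 0 4 5 1 9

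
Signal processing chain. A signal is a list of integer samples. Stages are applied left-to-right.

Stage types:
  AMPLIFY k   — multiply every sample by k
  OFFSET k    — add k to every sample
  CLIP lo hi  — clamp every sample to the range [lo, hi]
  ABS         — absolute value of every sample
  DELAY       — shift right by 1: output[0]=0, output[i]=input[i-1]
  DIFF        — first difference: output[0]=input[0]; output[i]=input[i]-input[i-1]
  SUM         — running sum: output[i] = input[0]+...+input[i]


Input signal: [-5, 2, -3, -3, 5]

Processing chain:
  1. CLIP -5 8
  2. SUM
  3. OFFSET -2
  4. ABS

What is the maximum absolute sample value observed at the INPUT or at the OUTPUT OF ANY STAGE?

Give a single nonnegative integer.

Input: [-5, 2, -3, -3, 5] (max |s|=5)
Stage 1 (CLIP -5 8): clip(-5,-5,8)=-5, clip(2,-5,8)=2, clip(-3,-5,8)=-3, clip(-3,-5,8)=-3, clip(5,-5,8)=5 -> [-5, 2, -3, -3, 5] (max |s|=5)
Stage 2 (SUM): sum[0..0]=-5, sum[0..1]=-3, sum[0..2]=-6, sum[0..3]=-9, sum[0..4]=-4 -> [-5, -3, -6, -9, -4] (max |s|=9)
Stage 3 (OFFSET -2): -5+-2=-7, -3+-2=-5, -6+-2=-8, -9+-2=-11, -4+-2=-6 -> [-7, -5, -8, -11, -6] (max |s|=11)
Stage 4 (ABS): |-7|=7, |-5|=5, |-8|=8, |-11|=11, |-6|=6 -> [7, 5, 8, 11, 6] (max |s|=11)
Overall max amplitude: 11

Answer: 11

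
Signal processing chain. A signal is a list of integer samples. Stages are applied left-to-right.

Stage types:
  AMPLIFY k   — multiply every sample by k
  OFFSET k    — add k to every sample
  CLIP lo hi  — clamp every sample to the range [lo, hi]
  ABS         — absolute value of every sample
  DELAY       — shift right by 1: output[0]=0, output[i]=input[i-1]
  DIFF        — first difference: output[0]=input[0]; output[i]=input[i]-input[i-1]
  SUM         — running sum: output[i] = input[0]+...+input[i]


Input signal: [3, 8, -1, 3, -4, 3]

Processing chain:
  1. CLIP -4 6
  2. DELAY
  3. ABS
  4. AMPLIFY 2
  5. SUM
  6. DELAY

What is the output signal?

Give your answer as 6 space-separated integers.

Input: [3, 8, -1, 3, -4, 3]
Stage 1 (CLIP -4 6): clip(3,-4,6)=3, clip(8,-4,6)=6, clip(-1,-4,6)=-1, clip(3,-4,6)=3, clip(-4,-4,6)=-4, clip(3,-4,6)=3 -> [3, 6, -1, 3, -4, 3]
Stage 2 (DELAY): [0, 3, 6, -1, 3, -4] = [0, 3, 6, -1, 3, -4] -> [0, 3, 6, -1, 3, -4]
Stage 3 (ABS): |0|=0, |3|=3, |6|=6, |-1|=1, |3|=3, |-4|=4 -> [0, 3, 6, 1, 3, 4]
Stage 4 (AMPLIFY 2): 0*2=0, 3*2=6, 6*2=12, 1*2=2, 3*2=6, 4*2=8 -> [0, 6, 12, 2, 6, 8]
Stage 5 (SUM): sum[0..0]=0, sum[0..1]=6, sum[0..2]=18, sum[0..3]=20, sum[0..4]=26, sum[0..5]=34 -> [0, 6, 18, 20, 26, 34]
Stage 6 (DELAY): [0, 0, 6, 18, 20, 26] = [0, 0, 6, 18, 20, 26] -> [0, 0, 6, 18, 20, 26]

Answer: 0 0 6 18 20 26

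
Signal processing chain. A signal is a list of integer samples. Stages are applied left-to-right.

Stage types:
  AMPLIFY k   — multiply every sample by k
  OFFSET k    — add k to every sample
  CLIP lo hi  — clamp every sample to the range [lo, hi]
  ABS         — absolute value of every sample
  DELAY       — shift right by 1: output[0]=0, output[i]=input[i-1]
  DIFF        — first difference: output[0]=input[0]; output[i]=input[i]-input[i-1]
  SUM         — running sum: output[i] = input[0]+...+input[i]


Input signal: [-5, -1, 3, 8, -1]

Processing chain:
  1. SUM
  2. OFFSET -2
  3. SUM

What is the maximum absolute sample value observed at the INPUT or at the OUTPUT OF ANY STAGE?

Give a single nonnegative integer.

Answer: 20

Derivation:
Input: [-5, -1, 3, 8, -1] (max |s|=8)
Stage 1 (SUM): sum[0..0]=-5, sum[0..1]=-6, sum[0..2]=-3, sum[0..3]=5, sum[0..4]=4 -> [-5, -6, -3, 5, 4] (max |s|=6)
Stage 2 (OFFSET -2): -5+-2=-7, -6+-2=-8, -3+-2=-5, 5+-2=3, 4+-2=2 -> [-7, -8, -5, 3, 2] (max |s|=8)
Stage 3 (SUM): sum[0..0]=-7, sum[0..1]=-15, sum[0..2]=-20, sum[0..3]=-17, sum[0..4]=-15 -> [-7, -15, -20, -17, -15] (max |s|=20)
Overall max amplitude: 20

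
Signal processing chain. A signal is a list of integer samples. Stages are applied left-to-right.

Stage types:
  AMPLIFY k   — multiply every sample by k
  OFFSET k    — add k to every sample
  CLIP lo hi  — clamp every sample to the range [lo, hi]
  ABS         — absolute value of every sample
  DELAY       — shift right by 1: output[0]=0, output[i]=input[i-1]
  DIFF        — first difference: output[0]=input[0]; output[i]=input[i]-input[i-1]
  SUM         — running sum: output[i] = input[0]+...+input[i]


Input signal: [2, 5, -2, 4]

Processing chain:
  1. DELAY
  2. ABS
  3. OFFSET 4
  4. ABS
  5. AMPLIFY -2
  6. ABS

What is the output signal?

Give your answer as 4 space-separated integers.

Input: [2, 5, -2, 4]
Stage 1 (DELAY): [0, 2, 5, -2] = [0, 2, 5, -2] -> [0, 2, 5, -2]
Stage 2 (ABS): |0|=0, |2|=2, |5|=5, |-2|=2 -> [0, 2, 5, 2]
Stage 3 (OFFSET 4): 0+4=4, 2+4=6, 5+4=9, 2+4=6 -> [4, 6, 9, 6]
Stage 4 (ABS): |4|=4, |6|=6, |9|=9, |6|=6 -> [4, 6, 9, 6]
Stage 5 (AMPLIFY -2): 4*-2=-8, 6*-2=-12, 9*-2=-18, 6*-2=-12 -> [-8, -12, -18, -12]
Stage 6 (ABS): |-8|=8, |-12|=12, |-18|=18, |-12|=12 -> [8, 12, 18, 12]

Answer: 8 12 18 12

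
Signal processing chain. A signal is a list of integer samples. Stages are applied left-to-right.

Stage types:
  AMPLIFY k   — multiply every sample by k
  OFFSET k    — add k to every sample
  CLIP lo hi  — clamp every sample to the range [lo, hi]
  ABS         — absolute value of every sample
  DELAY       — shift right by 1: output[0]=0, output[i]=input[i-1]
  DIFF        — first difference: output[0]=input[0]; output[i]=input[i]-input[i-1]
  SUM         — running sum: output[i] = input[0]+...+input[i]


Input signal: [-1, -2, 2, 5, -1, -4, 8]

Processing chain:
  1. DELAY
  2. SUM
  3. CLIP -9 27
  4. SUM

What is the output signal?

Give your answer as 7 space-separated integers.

Answer: 0 -1 -4 -5 -1 2 1

Derivation:
Input: [-1, -2, 2, 5, -1, -4, 8]
Stage 1 (DELAY): [0, -1, -2, 2, 5, -1, -4] = [0, -1, -2, 2, 5, -1, -4] -> [0, -1, -2, 2, 5, -1, -4]
Stage 2 (SUM): sum[0..0]=0, sum[0..1]=-1, sum[0..2]=-3, sum[0..3]=-1, sum[0..4]=4, sum[0..5]=3, sum[0..6]=-1 -> [0, -1, -3, -1, 4, 3, -1]
Stage 3 (CLIP -9 27): clip(0,-9,27)=0, clip(-1,-9,27)=-1, clip(-3,-9,27)=-3, clip(-1,-9,27)=-1, clip(4,-9,27)=4, clip(3,-9,27)=3, clip(-1,-9,27)=-1 -> [0, -1, -3, -1, 4, 3, -1]
Stage 4 (SUM): sum[0..0]=0, sum[0..1]=-1, sum[0..2]=-4, sum[0..3]=-5, sum[0..4]=-1, sum[0..5]=2, sum[0..6]=1 -> [0, -1, -4, -5, -1, 2, 1]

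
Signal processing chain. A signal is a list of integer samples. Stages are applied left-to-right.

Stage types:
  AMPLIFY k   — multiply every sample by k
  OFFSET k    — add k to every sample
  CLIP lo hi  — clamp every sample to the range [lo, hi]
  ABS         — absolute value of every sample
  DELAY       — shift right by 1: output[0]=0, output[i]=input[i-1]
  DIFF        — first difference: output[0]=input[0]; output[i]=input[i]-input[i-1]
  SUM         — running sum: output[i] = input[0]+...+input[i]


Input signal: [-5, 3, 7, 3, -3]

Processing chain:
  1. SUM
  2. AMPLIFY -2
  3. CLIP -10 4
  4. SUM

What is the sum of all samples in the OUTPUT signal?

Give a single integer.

Input: [-5, 3, 7, 3, -3]
Stage 1 (SUM): sum[0..0]=-5, sum[0..1]=-2, sum[0..2]=5, sum[0..3]=8, sum[0..4]=5 -> [-5, -2, 5, 8, 5]
Stage 2 (AMPLIFY -2): -5*-2=10, -2*-2=4, 5*-2=-10, 8*-2=-16, 5*-2=-10 -> [10, 4, -10, -16, -10]
Stage 3 (CLIP -10 4): clip(10,-10,4)=4, clip(4,-10,4)=4, clip(-10,-10,4)=-10, clip(-16,-10,4)=-10, clip(-10,-10,4)=-10 -> [4, 4, -10, -10, -10]
Stage 4 (SUM): sum[0..0]=4, sum[0..1]=8, sum[0..2]=-2, sum[0..3]=-12, sum[0..4]=-22 -> [4, 8, -2, -12, -22]
Output sum: -24

Answer: -24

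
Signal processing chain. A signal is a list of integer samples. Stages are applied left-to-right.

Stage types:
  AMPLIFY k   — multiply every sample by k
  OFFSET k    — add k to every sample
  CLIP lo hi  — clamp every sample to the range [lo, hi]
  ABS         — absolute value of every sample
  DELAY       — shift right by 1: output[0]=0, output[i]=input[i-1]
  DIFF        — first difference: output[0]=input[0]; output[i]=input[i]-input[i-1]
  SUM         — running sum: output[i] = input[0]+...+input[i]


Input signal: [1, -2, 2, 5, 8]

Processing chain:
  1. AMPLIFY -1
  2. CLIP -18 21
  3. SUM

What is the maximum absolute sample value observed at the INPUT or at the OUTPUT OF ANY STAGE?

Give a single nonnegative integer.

Answer: 14

Derivation:
Input: [1, -2, 2, 5, 8] (max |s|=8)
Stage 1 (AMPLIFY -1): 1*-1=-1, -2*-1=2, 2*-1=-2, 5*-1=-5, 8*-1=-8 -> [-1, 2, -2, -5, -8] (max |s|=8)
Stage 2 (CLIP -18 21): clip(-1,-18,21)=-1, clip(2,-18,21)=2, clip(-2,-18,21)=-2, clip(-5,-18,21)=-5, clip(-8,-18,21)=-8 -> [-1, 2, -2, -5, -8] (max |s|=8)
Stage 3 (SUM): sum[0..0]=-1, sum[0..1]=1, sum[0..2]=-1, sum[0..3]=-6, sum[0..4]=-14 -> [-1, 1, -1, -6, -14] (max |s|=14)
Overall max amplitude: 14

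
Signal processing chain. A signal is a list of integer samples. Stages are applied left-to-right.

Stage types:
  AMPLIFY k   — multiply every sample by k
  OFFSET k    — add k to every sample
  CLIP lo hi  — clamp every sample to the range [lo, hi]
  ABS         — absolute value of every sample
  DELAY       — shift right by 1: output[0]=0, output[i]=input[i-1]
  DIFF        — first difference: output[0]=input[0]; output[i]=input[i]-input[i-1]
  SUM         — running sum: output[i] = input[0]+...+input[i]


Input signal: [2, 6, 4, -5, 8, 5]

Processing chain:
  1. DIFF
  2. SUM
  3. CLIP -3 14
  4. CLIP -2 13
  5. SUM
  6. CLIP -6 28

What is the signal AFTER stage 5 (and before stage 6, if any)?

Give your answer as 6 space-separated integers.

Answer: 2 8 12 10 18 23

Derivation:
Input: [2, 6, 4, -5, 8, 5]
Stage 1 (DIFF): s[0]=2, 6-2=4, 4-6=-2, -5-4=-9, 8--5=13, 5-8=-3 -> [2, 4, -2, -9, 13, -3]
Stage 2 (SUM): sum[0..0]=2, sum[0..1]=6, sum[0..2]=4, sum[0..3]=-5, sum[0..4]=8, sum[0..5]=5 -> [2, 6, 4, -5, 8, 5]
Stage 3 (CLIP -3 14): clip(2,-3,14)=2, clip(6,-3,14)=6, clip(4,-3,14)=4, clip(-5,-3,14)=-3, clip(8,-3,14)=8, clip(5,-3,14)=5 -> [2, 6, 4, -3, 8, 5]
Stage 4 (CLIP -2 13): clip(2,-2,13)=2, clip(6,-2,13)=6, clip(4,-2,13)=4, clip(-3,-2,13)=-2, clip(8,-2,13)=8, clip(5,-2,13)=5 -> [2, 6, 4, -2, 8, 5]
Stage 5 (SUM): sum[0..0]=2, sum[0..1]=8, sum[0..2]=12, sum[0..3]=10, sum[0..4]=18, sum[0..5]=23 -> [2, 8, 12, 10, 18, 23]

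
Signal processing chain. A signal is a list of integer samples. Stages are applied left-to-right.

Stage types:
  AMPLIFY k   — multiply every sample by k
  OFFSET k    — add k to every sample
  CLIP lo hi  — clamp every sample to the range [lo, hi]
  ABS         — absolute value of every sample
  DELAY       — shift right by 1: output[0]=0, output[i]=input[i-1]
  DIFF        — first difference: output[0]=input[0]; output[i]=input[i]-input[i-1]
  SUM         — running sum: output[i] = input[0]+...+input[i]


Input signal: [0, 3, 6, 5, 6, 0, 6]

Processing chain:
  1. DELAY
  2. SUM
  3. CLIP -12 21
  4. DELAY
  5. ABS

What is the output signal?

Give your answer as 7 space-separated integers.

Input: [0, 3, 6, 5, 6, 0, 6]
Stage 1 (DELAY): [0, 0, 3, 6, 5, 6, 0] = [0, 0, 3, 6, 5, 6, 0] -> [0, 0, 3, 6, 5, 6, 0]
Stage 2 (SUM): sum[0..0]=0, sum[0..1]=0, sum[0..2]=3, sum[0..3]=9, sum[0..4]=14, sum[0..5]=20, sum[0..6]=20 -> [0, 0, 3, 9, 14, 20, 20]
Stage 3 (CLIP -12 21): clip(0,-12,21)=0, clip(0,-12,21)=0, clip(3,-12,21)=3, clip(9,-12,21)=9, clip(14,-12,21)=14, clip(20,-12,21)=20, clip(20,-12,21)=20 -> [0, 0, 3, 9, 14, 20, 20]
Stage 4 (DELAY): [0, 0, 0, 3, 9, 14, 20] = [0, 0, 0, 3, 9, 14, 20] -> [0, 0, 0, 3, 9, 14, 20]
Stage 5 (ABS): |0|=0, |0|=0, |0|=0, |3|=3, |9|=9, |14|=14, |20|=20 -> [0, 0, 0, 3, 9, 14, 20]

Answer: 0 0 0 3 9 14 20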